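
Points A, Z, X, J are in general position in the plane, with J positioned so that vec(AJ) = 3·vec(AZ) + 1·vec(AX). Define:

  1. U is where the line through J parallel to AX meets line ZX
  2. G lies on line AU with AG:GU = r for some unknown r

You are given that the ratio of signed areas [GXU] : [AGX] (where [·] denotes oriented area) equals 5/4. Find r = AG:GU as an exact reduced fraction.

r = -4/5

Choose coordinates A = (0, 0), Z = (1, 0), X = (0, 1), J = (3, 1).
1. U is where the line through J parallel to AX meets line ZX ⇒ U = (3, -2)
2. With AG:GU = r, write λ = r/(r+1) so G = A + λ·(U−A); G is affine-linear in λ
Every point depending on G is an affine combination of G and λ-independent points, so each such coordinate is linear in λ; the λ² term in each signed area is a multiple of (U−A)×(U−A) = 0, so 2·[GXU] and 2·[AGX] are each linear in λ. Evaluating at λ=0 and λ=1:
  2·[GXU] = 3·λ − 3,   2·[AGX] = 3·λ
So [GXU]:[AGX] = (3·λ − 3) / (3·λ). Setting this equal to 5/4:
  3·λ − 3 = 5/4·(3·λ)  ⇒  λ = -4
Then r = λ/(1−λ) = (-4)/(5) = -4/5. Check: with r = -4/5, G = (-12, 8) and [GXU]:[AGX] = 5/4 as required.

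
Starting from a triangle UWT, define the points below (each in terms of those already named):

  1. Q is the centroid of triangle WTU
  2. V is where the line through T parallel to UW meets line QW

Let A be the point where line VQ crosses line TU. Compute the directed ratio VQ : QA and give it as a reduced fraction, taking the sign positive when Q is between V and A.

VQ:QA = -4

Choose coordinates U = (0, 0), W = (1, 0), T = (0, 1).
1. Q is the centroid of triangle WTU ⇒ Q = (1/3, 1/3)
2. V is where the line through T parallel to UW meets line QW ⇒ V = (-1, 1)
line VQ meets TU at A = (0, 1/2)
Q = V + t·(A−V) with t = 4/3, so VQ:QA = 4/3:-1/3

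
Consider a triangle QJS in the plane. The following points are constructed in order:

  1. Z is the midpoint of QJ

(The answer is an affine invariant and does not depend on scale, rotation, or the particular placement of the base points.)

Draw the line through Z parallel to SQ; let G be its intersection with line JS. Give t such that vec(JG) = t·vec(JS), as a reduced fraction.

Set Q = (0, 0), J = (1, 0), S = (0, 1); any affine frame gives the same invariant.
1. Z is the midpoint of QJ ⇒ Z = (1/2, 0)
through Z parallel to SQ: direction (0, -1); meets JS at G = (1/2, 1/2)
G = J + t·(S−J) with t = 1/2

t = 1/2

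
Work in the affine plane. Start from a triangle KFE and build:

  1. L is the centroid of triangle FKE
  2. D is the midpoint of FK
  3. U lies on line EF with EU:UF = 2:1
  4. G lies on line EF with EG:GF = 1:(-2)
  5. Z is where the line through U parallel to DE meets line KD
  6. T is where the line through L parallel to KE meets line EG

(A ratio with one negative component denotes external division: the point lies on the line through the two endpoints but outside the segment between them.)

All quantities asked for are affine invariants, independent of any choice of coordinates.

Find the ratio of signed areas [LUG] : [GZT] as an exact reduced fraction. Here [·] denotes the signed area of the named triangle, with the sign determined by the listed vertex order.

[LUG]:[GZT] = 5/2

Set K = (0, 0), F = (1, 0), E = (0, 1); any affine frame gives the same invariant.
1. L is the centroid of triangle FKE ⇒ L = (1/3, 1/3)
2. D is the midpoint of FK ⇒ D = (1/2, 0)
3. U lies on line EF with EU:UF = 2:1 ⇒ U = (2/3, 1/3)
4. G lies on line EF with EG:GF = 1:(-2) ⇒ G = (-1, 2)
5. Z is where the line through U parallel to DE meets line KD ⇒ Z = (5/6, 0)
6. T is where the line through L parallel to KE meets line EG ⇒ T = (1/3, 2/3)
2·[LUG] = 5/9, 2·[GZT] = 2/9
[LUG]:[GZT] = 5/9:2/9 = 5/2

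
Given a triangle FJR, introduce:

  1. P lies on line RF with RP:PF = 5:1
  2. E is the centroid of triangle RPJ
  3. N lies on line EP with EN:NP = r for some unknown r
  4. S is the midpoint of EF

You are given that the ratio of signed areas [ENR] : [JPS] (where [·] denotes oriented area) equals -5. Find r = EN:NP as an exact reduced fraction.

Assign F = (0, 0), J = (1, 0), R = (0, 1) — the answer is frame-independent, so this choice is without loss of generality.
1. P lies on line RF with RP:PF = 5:1 ⇒ P = (0, 1/6)
2. E is the centroid of triangle RPJ ⇒ E = (1/3, 7/18)
3. With EN:NP = r, write λ = r/(r+1) so N = E + λ·(P−E); N is affine-linear in λ
4. S is the midpoint of EF ⇒ S = (1/6, 7/36)
Every point depending on N is an affine combination of N and λ-independent points, so each such coordinate is linear in λ; the λ² term in each signed area is a multiple of (P−E)×(P−E) = 0, so 2·[ENR] and 2·[JPS] are each linear in λ. Evaluating at λ=0 and λ=1:
  2·[ENR] = -5/18·λ,   2·[JPS] = -1/18
So [ENR]:[JPS] = (-5/18·λ) / (-1/18). Setting this equal to -5:
  -5/18·λ = -5·(-1/18)  ⇒  λ = -1
Then r = λ/(1−λ) = (-1)/(2) = -1/2. Check: with r = -1/2, N = (2/3, 11/18) and [ENR]:[JPS] = -5 as required.

r = -1/2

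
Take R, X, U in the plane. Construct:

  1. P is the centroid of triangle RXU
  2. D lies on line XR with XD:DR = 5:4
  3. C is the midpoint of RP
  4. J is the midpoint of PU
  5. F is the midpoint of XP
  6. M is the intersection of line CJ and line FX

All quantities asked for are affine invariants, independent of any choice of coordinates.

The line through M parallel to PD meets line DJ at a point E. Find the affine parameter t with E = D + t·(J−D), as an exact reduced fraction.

Set R = (0, 0), X = (1, 0), U = (0, 1); any affine frame gives the same invariant.
1. P is the centroid of triangle RXU ⇒ P = (1/3, 1/3)
2. D lies on line XR with XD:DR = 5:4 ⇒ D = (4/9, 0)
3. C is the midpoint of RP ⇒ C = (1/6, 1/6)
4. J is the midpoint of PU ⇒ J = (1/6, 2/3)
5. F is the midpoint of XP ⇒ F = (2/3, 1/6)
6. M is the intersection of line CJ and line FX ⇒ M = (1/6, 5/12)
through M parallel to PD: direction (1/9, -1/3); meets DJ at E = (-1/4, 5/3)
E = D + t·(J−D) with t = 5/2

t = 5/2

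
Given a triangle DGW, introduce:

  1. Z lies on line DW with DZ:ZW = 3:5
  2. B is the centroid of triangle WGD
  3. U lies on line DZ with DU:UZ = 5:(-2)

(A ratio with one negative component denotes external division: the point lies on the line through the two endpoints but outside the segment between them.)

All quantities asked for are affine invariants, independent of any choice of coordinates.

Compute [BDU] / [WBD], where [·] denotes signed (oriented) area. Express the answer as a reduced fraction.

Set D = (0, 0), G = (1, 0), W = (0, 1); any affine frame gives the same invariant.
1. Z lies on line DW with DZ:ZW = 3:5 ⇒ Z = (0, 3/8)
2. B is the centroid of triangle WGD ⇒ B = (1/3, 1/3)
3. U lies on line DZ with DU:UZ = 5:(-2) ⇒ U = (0, 5/8)
2·[BDU] = -5/24, 2·[WBD] = -1/3
[BDU]:[WBD] = -5/24:-1/3 = 5/8

[BDU]:[WBD] = 5/8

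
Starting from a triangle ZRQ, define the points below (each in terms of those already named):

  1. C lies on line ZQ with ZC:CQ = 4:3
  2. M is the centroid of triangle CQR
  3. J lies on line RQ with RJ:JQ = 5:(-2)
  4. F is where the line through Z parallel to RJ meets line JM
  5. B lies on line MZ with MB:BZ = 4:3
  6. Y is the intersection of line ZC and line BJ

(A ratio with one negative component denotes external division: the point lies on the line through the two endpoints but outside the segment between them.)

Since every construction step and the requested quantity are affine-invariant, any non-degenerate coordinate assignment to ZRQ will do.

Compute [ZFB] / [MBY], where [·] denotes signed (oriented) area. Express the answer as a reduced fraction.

[ZFB]:[MBY] = -51/2

Set Z = (0, 0), R = (1, 0), Q = (0, 1); any affine frame gives the same invariant.
1. C lies on line ZQ with ZC:CQ = 4:3 ⇒ C = (0, 4/7)
2. M is the centroid of triangle CQR ⇒ M = (1/3, 11/21)
3. J lies on line RQ with RJ:JQ = 5:(-2) ⇒ J = (-2/3, 5/3)
4. F is where the line through Z parallel to RJ meets line JM ⇒ F = (19/3, -19/3)
5. B lies on line MZ with MB:BZ = 4:3 ⇒ B = (1/7, 11/49)
6. Y is the intersection of line ZC and line BJ ⇒ Y = (0, 57/119)
2·[ZFB] = 114/49, 2·[MBY] = -76/833
[ZFB]:[MBY] = 114/49:-76/833 = -51/2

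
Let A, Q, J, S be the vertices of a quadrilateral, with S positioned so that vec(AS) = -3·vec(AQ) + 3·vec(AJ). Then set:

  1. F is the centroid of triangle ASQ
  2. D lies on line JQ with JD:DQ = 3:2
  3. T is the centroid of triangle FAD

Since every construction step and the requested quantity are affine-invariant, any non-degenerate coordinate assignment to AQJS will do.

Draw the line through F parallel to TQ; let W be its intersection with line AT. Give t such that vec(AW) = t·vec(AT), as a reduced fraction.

t = 32/21

Choose coordinates A = (0, 0), Q = (1, 0), J = (0, 1), S = (-3, 3).
1. F is the centroid of triangle ASQ ⇒ F = (-2/3, 1)
2. D lies on line JQ with JD:DQ = 3:2 ⇒ D = (3/5, 2/5)
3. T is the centroid of triangle FAD ⇒ T = (-1/45, 7/15)
through F parallel to TQ: direction (46/45, -7/15); meets AT at W = (-32/945, 32/45)
W = A + t·(T−A) with t = 32/21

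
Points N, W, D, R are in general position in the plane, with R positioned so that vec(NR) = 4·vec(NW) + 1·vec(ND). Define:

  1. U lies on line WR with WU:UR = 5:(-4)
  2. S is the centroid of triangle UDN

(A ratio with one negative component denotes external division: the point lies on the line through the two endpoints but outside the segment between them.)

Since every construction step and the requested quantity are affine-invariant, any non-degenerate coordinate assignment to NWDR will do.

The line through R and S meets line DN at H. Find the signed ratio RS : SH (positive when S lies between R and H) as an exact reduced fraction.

RS:SH = -1/4

Set N = (0, 0), W = (1, 0), D = (0, 1), R = (4, 1); any affine frame gives the same invariant.
1. U lies on line WR with WU:UR = 5:(-4) ⇒ U = (16, 5)
2. S is the centroid of triangle UDN ⇒ S = (16/3, 2)
line RS meets DN at H = (0, -2)
S = R + t·(H−R) with t = -1/3, so RS:SH = -1/3:4/3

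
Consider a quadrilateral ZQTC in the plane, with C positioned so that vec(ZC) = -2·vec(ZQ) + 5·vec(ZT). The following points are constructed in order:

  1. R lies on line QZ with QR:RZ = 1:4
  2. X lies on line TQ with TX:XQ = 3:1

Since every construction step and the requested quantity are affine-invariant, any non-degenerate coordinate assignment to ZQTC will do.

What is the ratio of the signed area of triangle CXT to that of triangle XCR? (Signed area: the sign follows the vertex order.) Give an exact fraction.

Assign Z = (0, 0), Q = (1, 0), T = (0, 1), C = (-2, 5) — the answer is frame-independent, so this choice is without loss of generality.
1. R lies on line QZ with QR:RZ = 1:4 ⇒ R = (4/5, 0)
2. X lies on line TQ with TX:XQ = 3:1 ⇒ X = (3/4, 1/4)
2·[CXT] = -3/2, 2·[XCR] = 9/20
[CXT]:[XCR] = -3/2:9/20 = -10/3

[CXT]:[XCR] = -10/3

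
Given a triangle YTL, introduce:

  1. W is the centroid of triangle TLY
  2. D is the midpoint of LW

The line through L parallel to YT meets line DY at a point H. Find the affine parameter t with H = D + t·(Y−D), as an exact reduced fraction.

t = -1/2

Set Y = (0, 0), T = (1, 0), L = (0, 1); any affine frame gives the same invariant.
1. W is the centroid of triangle TLY ⇒ W = (1/3, 1/3)
2. D is the midpoint of LW ⇒ D = (1/6, 2/3)
through L parallel to YT: direction (1, 0); meets DY at H = (1/4, 1)
H = D + t·(Y−D) with t = -1/2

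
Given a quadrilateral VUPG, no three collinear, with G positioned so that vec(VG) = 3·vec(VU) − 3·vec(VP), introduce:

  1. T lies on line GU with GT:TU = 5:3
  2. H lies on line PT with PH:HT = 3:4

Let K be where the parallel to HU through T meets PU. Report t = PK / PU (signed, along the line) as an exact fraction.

Assign V = (0, 0), U = (1, 0), P = (0, 1), G = (3, -3) — the answer is frame-independent, so this choice is without loss of generality.
1. T lies on line GU with GT:TU = 5:3 ⇒ T = (7/4, -9/8)
2. H lies on line PT with PH:HT = 3:4 ⇒ H = (3/4, 5/56)
through T parallel to HU: direction (1/4, -5/56); meets PU at K = (7/3, -4/3)
K = P + t·(U−P) with t = 7/3

t = 7/3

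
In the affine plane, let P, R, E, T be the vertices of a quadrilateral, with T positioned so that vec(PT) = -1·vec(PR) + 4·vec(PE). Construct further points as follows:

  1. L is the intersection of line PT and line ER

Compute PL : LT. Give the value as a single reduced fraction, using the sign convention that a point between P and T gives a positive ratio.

Choose coordinates P = (0, 0), R = (1, 0), E = (0, 1), T = (-1, 4).
1. L is the intersection of line PT and line ER ⇒ L = (-1/3, 4/3)
L = P + t·(T−P) with t = 1/3, so PL:LT = t:(1−t) = 1/3:2/3

PL:LT = 1/2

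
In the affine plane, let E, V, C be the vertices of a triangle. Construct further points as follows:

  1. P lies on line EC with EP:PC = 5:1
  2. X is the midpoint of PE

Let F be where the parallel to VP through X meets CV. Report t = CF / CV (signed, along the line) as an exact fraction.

t = 7/2

Assign E = (0, 0), V = (1, 0), C = (0, 1) — the answer is frame-independent, so this choice is without loss of generality.
1. P lies on line EC with EP:PC = 5:1 ⇒ P = (0, 5/6)
2. X is the midpoint of PE ⇒ X = (0, 5/12)
through X parallel to VP: direction (-1, 5/6); meets CV at F = (7/2, -5/2)
F = C + t·(V−C) with t = 7/2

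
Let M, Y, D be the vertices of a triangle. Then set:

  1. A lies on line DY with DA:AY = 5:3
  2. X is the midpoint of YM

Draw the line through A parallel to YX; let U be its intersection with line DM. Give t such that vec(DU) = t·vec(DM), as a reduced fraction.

Work in coordinates with M = (0, 0), Y = (1, 0), D = (0, 1).
1. A lies on line DY with DA:AY = 5:3 ⇒ A = (5/8, 3/8)
2. X is the midpoint of YM ⇒ X = (1/2, 0)
through A parallel to YX: direction (-1/2, 0); meets DM at U = (0, 3/8)
U = D + t·(M−D) with t = 5/8

t = 5/8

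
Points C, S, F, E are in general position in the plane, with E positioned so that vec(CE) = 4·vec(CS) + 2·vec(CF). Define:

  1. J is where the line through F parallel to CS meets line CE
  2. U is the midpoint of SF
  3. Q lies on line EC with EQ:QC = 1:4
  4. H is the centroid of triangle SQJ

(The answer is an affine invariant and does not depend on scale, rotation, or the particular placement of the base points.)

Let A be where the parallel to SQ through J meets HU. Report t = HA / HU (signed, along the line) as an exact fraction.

t = 4/17

Work in coordinates with C = (0, 0), S = (1, 0), F = (0, 1), E = (4, 2).
1. J is where the line through F parallel to CS meets line CE ⇒ J = (2, 1)
2. U is the midpoint of SF ⇒ U = (1/2, 1/2)
3. Q lies on line EC with EQ:QC = 1:4 ⇒ Q = (16/5, 8/5)
4. H is the centroid of triangle SQJ ⇒ H = (31/15, 13/15)
through J parallel to SQ: direction (11/5, 8/5); meets HU at A = (433/255, 199/255)
A = H + t·(U−H) with t = 4/17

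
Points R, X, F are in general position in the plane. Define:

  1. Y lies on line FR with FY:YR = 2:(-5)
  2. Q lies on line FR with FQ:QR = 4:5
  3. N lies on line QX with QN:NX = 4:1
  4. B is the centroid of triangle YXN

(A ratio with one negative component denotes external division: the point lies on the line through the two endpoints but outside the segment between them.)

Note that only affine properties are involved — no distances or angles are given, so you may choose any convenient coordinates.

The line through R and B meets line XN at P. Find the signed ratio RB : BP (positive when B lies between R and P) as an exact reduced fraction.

RB:BP = -5/2

Assign R = (0, 0), X = (1, 0), F = (0, 1) — the answer is frame-independent, so this choice is without loss of generality.
1. Y lies on line FR with FY:YR = 2:(-5) ⇒ Y = (0, 5/3)
2. Q lies on line FR with FQ:QR = 4:5 ⇒ Q = (0, 5/9)
3. N lies on line QX with QN:NX = 4:1 ⇒ N = (4/5, 1/9)
4. B is the centroid of triangle YXN ⇒ B = (3/5, 16/27)
line RB meets XN at P = (9/25, 16/45)
B = R + t·(P−R) with t = 5/3, so RB:BP = 5/3:-2/3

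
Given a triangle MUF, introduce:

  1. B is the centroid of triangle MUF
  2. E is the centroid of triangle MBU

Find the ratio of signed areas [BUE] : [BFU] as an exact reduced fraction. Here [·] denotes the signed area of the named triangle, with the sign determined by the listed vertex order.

[BUE]:[BFU] = 1/3

Choose coordinates M = (0, 0), U = (1, 0), F = (0, 1).
1. B is the centroid of triangle MUF ⇒ B = (1/3, 1/3)
2. E is the centroid of triangle MBU ⇒ E = (4/9, 1/9)
2·[BUE] = -1/9, 2·[BFU] = -1/3
[BUE]:[BFU] = -1/9:-1/3 = 1/3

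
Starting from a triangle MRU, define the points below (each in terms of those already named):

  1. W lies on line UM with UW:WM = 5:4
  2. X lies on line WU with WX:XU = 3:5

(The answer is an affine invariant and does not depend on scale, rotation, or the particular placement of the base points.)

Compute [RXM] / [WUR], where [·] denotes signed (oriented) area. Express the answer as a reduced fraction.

Work in coordinates with M = (0, 0), R = (1, 0), U = (0, 1).
1. W lies on line UM with UW:WM = 5:4 ⇒ W = (0, 4/9)
2. X lies on line WU with WX:XU = 3:5 ⇒ X = (0, 47/72)
2·[RXM] = 47/72, 2·[WUR] = -5/9
[RXM]:[WUR] = 47/72:-5/9 = -47/40

[RXM]:[WUR] = -47/40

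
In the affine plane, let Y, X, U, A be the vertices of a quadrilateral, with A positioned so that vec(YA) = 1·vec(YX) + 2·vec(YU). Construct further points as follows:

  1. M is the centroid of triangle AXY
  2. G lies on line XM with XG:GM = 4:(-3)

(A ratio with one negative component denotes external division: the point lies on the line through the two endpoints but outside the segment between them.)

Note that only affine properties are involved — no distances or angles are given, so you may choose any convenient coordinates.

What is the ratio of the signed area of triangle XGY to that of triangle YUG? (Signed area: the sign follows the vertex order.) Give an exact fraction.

[XGY]:[YUG] = 8

Choose coordinates Y = (0, 0), X = (1, 0), U = (0, 1), A = (1, 2).
1. M is the centroid of triangle AXY ⇒ M = (2/3, 2/3)
2. G lies on line XM with XG:GM = 4:(-3) ⇒ G = (-1/3, 8/3)
2·[XGY] = 8/3, 2·[YUG] = 1/3
[XGY]:[YUG] = 8/3:1/3 = 8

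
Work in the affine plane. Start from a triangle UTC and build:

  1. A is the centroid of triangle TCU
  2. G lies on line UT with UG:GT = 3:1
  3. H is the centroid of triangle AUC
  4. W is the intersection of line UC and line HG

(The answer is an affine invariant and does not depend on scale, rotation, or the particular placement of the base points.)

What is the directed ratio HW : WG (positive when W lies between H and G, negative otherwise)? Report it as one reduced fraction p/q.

Assign U = (0, 0), T = (1, 0), C = (0, 1) — the answer is frame-independent, so this choice is without loss of generality.
1. A is the centroid of triangle TCU ⇒ A = (1/3, 1/3)
2. G lies on line UT with UG:GT = 3:1 ⇒ G = (3/4, 0)
3. H is the centroid of triangle AUC ⇒ H = (1/9, 4/9)
4. W is the intersection of line UC and line HG ⇒ W = (0, 12/23)
W = H + t·(G−H) with t = -4/23, so HW:WG = t:(1−t) = -4/23:27/23

HW:WG = -4/27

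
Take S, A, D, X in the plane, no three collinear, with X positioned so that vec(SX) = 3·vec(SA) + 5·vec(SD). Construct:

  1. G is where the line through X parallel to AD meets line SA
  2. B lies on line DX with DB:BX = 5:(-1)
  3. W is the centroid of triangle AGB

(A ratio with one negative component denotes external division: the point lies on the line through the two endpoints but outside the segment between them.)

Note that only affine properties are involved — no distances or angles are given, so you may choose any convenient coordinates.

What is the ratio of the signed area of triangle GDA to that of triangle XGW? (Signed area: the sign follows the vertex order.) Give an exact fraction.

Set S = (0, 0), A = (1, 0), D = (0, 1), X = (3, 5); any affine frame gives the same invariant.
1. G is where the line through X parallel to AD meets line SA ⇒ G = (8, 0)
2. B lies on line DX with DB:BX = 5:(-1) ⇒ B = (15/4, 6)
3. W is the centroid of triangle AGB ⇒ W = (17/4, 2)
2·[GDA] = 7, 2·[XGW] = -35/4
[GDA]:[XGW] = 7:-35/4 = -4/5

[GDA]:[XGW] = -4/5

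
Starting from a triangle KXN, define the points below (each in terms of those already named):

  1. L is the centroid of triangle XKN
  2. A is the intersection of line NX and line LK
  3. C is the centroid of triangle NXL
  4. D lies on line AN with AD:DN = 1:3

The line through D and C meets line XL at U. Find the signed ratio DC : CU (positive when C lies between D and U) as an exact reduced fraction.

Choose coordinates K = (0, 0), X = (1, 0), N = (0, 1).
1. L is the centroid of triangle XKN ⇒ L = (1/3, 1/3)
2. A is the intersection of line NX and line LK ⇒ A = (1/2, 1/2)
3. C is the centroid of triangle NXL ⇒ C = (4/9, 4/9)
4. D lies on line AN with AD:DN = 1:3 ⇒ D = (3/8, 5/8)
line DC meets XL at U = (11/21, 5/21)
C = D + t·(U−D) with t = 7/15, so DC:CU = 7/15:8/15

DC:CU = 7/8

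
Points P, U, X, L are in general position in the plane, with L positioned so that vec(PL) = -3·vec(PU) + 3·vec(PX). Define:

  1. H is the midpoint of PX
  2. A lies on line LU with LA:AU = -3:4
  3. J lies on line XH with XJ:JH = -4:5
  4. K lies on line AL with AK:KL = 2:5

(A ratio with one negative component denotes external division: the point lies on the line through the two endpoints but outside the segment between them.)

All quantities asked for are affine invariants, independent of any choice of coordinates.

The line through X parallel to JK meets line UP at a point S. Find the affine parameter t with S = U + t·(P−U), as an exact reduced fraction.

t = -4/5

Set P = (0, 0), U = (1, 0), X = (0, 1), L = (-3, 3); any affine frame gives the same invariant.
1. H is the midpoint of PX ⇒ H = (0, 1/2)
2. A lies on line LU with LA:AU = -3:4 ⇒ A = (-15, 12)
3. J lies on line XH with XJ:JH = -4:5 ⇒ J = (0, 3)
4. K lies on line AL with AK:KL = 2:5 ⇒ K = (-81/7, 66/7)
through X parallel to JK: direction (-81/7, 45/7); meets UP at S = (9/5, 0)
S = U + t·(P−U) with t = -4/5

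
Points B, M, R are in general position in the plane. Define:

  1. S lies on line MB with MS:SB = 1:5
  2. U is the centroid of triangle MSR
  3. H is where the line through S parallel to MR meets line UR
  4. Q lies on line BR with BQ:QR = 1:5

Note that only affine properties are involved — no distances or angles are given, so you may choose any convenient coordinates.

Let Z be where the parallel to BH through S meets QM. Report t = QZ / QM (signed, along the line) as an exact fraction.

Work in coordinates with B = (0, 0), M = (1, 0), R = (0, 1).
1. S lies on line MB with MS:SB = 1:5 ⇒ S = (5/6, 0)
2. U is the centroid of triangle MSR ⇒ U = (11/18, 1/3)
3. H is where the line through S parallel to MR meets line UR ⇒ H = (11/6, -1)
4. Q lies on line BR with BQ:QR = 1:5 ⇒ Q = (0, 1/6)
through S parallel to BH: direction (11/6, -1); meets QM at Z = (19/25, 1/25)
Z = Q + t·(M−Q) with t = 19/25

t = 19/25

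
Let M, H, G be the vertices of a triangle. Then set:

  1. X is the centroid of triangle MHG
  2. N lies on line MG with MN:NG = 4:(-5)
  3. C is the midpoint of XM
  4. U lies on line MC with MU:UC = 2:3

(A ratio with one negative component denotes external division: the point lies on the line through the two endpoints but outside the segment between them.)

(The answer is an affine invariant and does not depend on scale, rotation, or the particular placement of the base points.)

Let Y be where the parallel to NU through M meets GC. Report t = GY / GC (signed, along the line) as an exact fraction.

Set M = (0, 0), H = (1, 0), G = (0, 1); any affine frame gives the same invariant.
1. X is the centroid of triangle MHG ⇒ X = (1/3, 1/3)
2. N lies on line MG with MN:NG = 4:(-5) ⇒ N = (0, -4)
3. C is the midpoint of XM ⇒ C = (1/6, 1/6)
4. U lies on line MC with MU:UC = 2:3 ⇒ U = (1/15, 1/15)
through M parallel to NU: direction (1/15, 61/15); meets GC at Y = (1/66, 61/66)
Y = G + t·(C−G) with t = 1/11

t = 1/11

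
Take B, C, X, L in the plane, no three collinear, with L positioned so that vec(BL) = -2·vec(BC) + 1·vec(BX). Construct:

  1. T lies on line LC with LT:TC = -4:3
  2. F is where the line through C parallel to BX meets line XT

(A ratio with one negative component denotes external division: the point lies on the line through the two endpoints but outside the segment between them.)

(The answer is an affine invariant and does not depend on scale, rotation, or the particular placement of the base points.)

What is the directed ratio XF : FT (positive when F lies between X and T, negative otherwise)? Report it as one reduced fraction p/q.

Assign B = (0, 0), C = (1, 0), X = (0, 1), L = (-2, 1) — the answer is frame-independent, so this choice is without loss of generality.
1. T lies on line LC with LT:TC = -4:3 ⇒ T = (10, -3)
2. F is where the line through C parallel to BX meets line XT ⇒ F = (1, 3/5)
F = X + t·(T−X) with t = 1/10, so XF:FT = t:(1−t) = 1/10:9/10

XF:FT = 1/9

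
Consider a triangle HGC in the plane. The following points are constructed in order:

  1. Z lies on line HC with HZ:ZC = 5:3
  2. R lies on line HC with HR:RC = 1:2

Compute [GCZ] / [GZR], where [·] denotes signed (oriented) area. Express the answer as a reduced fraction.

Work in coordinates with H = (0, 0), G = (1, 0), C = (0, 1).
1. Z lies on line HC with HZ:ZC = 5:3 ⇒ Z = (0, 5/8)
2. R lies on line HC with HR:RC = 1:2 ⇒ R = (0, 1/3)
2·[GCZ] = 3/8, 2·[GZR] = 7/24
[GCZ]:[GZR] = 3/8:7/24 = 9/7

[GCZ]:[GZR] = 9/7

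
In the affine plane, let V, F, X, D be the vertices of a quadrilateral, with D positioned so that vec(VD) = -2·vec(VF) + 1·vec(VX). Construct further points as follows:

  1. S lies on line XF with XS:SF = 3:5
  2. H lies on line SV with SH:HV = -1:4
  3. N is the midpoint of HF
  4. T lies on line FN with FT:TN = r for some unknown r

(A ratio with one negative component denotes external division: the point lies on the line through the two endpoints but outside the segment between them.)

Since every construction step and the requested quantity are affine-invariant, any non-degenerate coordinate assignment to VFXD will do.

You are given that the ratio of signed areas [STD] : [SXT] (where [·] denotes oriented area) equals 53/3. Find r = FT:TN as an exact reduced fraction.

r = 5/3

Set V = (0, 0), F = (1, 0), X = (0, 1), D = (-2, 1); any affine frame gives the same invariant.
1. S lies on line XF with XS:SF = 3:5 ⇒ S = (3/8, 5/8)
2. H lies on line SV with SH:HV = -1:4 ⇒ H = (1/2, 5/6)
3. N is the midpoint of HF ⇒ N = (3/4, 5/12)
4. With FT:TN = r, write λ = r/(r+1) so T = F + λ·(N−F); T is affine-linear in λ
Every point depending on T is an affine combination of T and λ-independent points, so each such coordinate is linear in λ; the λ² term in each signed area is a multiple of (N−F)×(N−F) = 0, so 2·[STD] and 2·[SXT] are each linear in λ. Evaluating at λ=0 and λ=1:
  2·[STD] = 43/48·λ − 5/4,   2·[SXT] = -1/16·λ
So [STD]:[SXT] = (43/48·λ − 5/4) / (-1/16·λ). Setting this equal to 53/3:
  43/48·λ − 5/4 = 53/3·(-1/16·λ)  ⇒  λ = 5/8
Then r = λ/(1−λ) = (5/8)/(3/8) = 5/3. Check: with r = 5/3, T = (27/32, 25/96) and [STD]:[SXT] = 53/3 as required.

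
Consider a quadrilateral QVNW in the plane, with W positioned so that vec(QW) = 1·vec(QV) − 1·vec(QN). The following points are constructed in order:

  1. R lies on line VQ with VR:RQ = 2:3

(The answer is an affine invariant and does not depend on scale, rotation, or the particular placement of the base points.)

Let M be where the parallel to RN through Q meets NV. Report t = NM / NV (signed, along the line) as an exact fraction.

t = -3/2

Set Q = (0, 0), V = (1, 0), N = (0, 1), W = (1, -1); any affine frame gives the same invariant.
1. R lies on line VQ with VR:RQ = 2:3 ⇒ R = (3/5, 0)
through Q parallel to RN: direction (-3/5, 1); meets NV at M = (-3/2, 5/2)
M = N + t·(V−N) with t = -3/2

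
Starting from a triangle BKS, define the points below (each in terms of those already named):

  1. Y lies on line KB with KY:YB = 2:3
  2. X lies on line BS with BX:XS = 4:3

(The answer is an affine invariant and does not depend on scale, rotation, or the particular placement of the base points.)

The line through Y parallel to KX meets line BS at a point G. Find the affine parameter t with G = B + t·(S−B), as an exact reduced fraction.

Choose coordinates B = (0, 0), K = (1, 0), S = (0, 1).
1. Y lies on line KB with KY:YB = 2:3 ⇒ Y = (3/5, 0)
2. X lies on line BS with BX:XS = 4:3 ⇒ X = (0, 4/7)
through Y parallel to KX: direction (-1, 4/7); meets BS at G = (0, 12/35)
G = B + t·(S−B) with t = 12/35

t = 12/35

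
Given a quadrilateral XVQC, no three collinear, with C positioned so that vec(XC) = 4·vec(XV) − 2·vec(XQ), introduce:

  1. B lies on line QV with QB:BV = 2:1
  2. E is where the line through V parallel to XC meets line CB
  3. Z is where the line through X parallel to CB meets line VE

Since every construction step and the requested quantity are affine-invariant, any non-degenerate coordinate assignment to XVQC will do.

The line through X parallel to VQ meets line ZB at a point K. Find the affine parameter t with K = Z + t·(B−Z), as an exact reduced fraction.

t = 3/7

Choose coordinates X = (0, 0), V = (1, 0), Q = (0, 1), C = (4, -2).
1. B lies on line QV with QB:BV = 2:1 ⇒ B = (2/3, 1/3)
2. E is where the line through V parallel to XC meets line CB ⇒ E = (3/2, -1/4)
3. Z is where the line through X parallel to CB meets line VE ⇒ Z = (-5/2, 7/4)
through X parallel to VQ: direction (-1, 1); meets ZB at K = (-8/7, 8/7)
K = Z + t·(B−Z) with t = 3/7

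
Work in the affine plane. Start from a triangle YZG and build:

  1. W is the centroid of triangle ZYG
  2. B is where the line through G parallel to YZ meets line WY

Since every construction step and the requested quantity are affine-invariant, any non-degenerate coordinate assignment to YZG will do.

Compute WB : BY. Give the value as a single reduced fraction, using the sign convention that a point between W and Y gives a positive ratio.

Assign Y = (0, 0), Z = (1, 0), G = (0, 1) — the answer is frame-independent, so this choice is without loss of generality.
1. W is the centroid of triangle ZYG ⇒ W = (1/3, 1/3)
2. B is where the line through G parallel to YZ meets line WY ⇒ B = (1, 1)
B = W + t·(Y−W) with t = -2, so WB:BY = t:(1−t) = -2:3

WB:BY = -2/3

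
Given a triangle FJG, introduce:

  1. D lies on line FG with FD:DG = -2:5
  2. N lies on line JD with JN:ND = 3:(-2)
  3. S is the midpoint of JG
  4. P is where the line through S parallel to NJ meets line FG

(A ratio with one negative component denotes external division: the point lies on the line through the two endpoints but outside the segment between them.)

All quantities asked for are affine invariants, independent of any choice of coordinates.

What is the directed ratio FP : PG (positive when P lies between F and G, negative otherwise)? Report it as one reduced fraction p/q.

Set F = (0, 0), J = (1, 0), G = (0, 1); any affine frame gives the same invariant.
1. D lies on line FG with FD:DG = -2:5 ⇒ D = (0, -2/3)
2. N lies on line JD with JN:ND = 3:(-2) ⇒ N = (-2, -2)
3. S is the midpoint of JG ⇒ S = (1/2, 1/2)
4. P is where the line through S parallel to NJ meets line FG ⇒ P = (0, 1/6)
P = F + t·(G−F) with t = 1/6, so FP:PG = t:(1−t) = 1/6:5/6

FP:PG = 1/5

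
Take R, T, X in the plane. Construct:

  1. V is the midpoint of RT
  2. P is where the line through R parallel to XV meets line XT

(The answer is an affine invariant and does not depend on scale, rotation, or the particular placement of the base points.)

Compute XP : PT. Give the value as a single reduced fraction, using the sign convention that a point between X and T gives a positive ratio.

Set R = (0, 0), T = (1, 0), X = (0, 1); any affine frame gives the same invariant.
1. V is the midpoint of RT ⇒ V = (1/2, 0)
2. P is where the line through R parallel to XV meets line XT ⇒ P = (-1, 2)
P = X + t·(T−X) with t = -1, so XP:PT = t:(1−t) = -1:2

XP:PT = -1/2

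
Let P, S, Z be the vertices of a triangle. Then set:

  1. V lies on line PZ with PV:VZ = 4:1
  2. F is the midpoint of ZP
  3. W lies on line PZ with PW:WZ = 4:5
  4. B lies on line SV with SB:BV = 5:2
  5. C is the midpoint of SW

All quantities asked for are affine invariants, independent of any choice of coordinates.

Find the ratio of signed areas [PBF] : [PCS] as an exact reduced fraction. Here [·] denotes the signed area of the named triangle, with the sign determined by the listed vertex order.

Choose coordinates P = (0, 0), S = (1, 0), Z = (0, 1).
1. V lies on line PZ with PV:VZ = 4:1 ⇒ V = (0, 4/5)
2. F is the midpoint of ZP ⇒ F = (0, 1/2)
3. W lies on line PZ with PW:WZ = 4:5 ⇒ W = (0, 4/9)
4. B lies on line SV with SB:BV = 5:2 ⇒ B = (2/7, 4/7)
5. C is the midpoint of SW ⇒ C = (1/2, 2/9)
2·[PBF] = 1/7, 2·[PCS] = -2/9
[PBF]:[PCS] = 1/7:-2/9 = -9/14

[PBF]:[PCS] = -9/14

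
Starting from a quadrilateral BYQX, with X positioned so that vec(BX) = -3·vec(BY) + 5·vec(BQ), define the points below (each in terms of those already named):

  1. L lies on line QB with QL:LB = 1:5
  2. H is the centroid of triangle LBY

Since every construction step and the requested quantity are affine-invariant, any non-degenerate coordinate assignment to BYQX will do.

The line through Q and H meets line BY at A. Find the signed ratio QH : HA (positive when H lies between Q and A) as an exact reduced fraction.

QH:HA = 13/5

Set B = (0, 0), Y = (1, 0), Q = (0, 1), X = (-3, 5); any affine frame gives the same invariant.
1. L lies on line QB with QL:LB = 1:5 ⇒ L = (0, 5/6)
2. H is the centroid of triangle LBY ⇒ H = (1/3, 5/18)
line QH meets BY at A = (6/13, 0)
H = Q + t·(A−Q) with t = 13/18, so QH:HA = 13/18:5/18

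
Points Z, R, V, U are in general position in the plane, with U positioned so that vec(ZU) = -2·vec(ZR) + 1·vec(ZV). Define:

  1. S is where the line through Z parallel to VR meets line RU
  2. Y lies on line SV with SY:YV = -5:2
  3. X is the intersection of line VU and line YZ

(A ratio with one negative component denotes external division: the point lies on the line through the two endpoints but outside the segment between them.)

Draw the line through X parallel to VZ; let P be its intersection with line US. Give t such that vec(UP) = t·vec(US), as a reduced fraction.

Work in coordinates with Z = (0, 0), R = (1, 0), V = (0, 1), U = (-2, 1).
1. S is where the line through Z parallel to VR meets line RU ⇒ S = (-1/2, 1/2)
2. Y lies on line SV with SY:YV = -5:2 ⇒ Y = (1/3, 4/3)
3. X is the intersection of line VU and line YZ ⇒ X = (1/4, 1)
through X parallel to VZ: direction (0, -1); meets US at P = (1/4, 1/4)
P = U + t·(S−U) with t = 3/2

t = 3/2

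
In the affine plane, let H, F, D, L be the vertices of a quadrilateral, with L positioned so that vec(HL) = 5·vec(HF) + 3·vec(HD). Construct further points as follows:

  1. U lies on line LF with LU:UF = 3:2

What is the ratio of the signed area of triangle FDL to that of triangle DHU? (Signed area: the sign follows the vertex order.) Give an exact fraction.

[FDL]:[DHU] = -35/13

Set H = (0, 0), F = (1, 0), D = (0, 1), L = (5, 3); any affine frame gives the same invariant.
1. U lies on line LF with LU:UF = 3:2 ⇒ U = (13/5, 6/5)
2·[FDL] = -7, 2·[DHU] = 13/5
[FDL]:[DHU] = -7:13/5 = -35/13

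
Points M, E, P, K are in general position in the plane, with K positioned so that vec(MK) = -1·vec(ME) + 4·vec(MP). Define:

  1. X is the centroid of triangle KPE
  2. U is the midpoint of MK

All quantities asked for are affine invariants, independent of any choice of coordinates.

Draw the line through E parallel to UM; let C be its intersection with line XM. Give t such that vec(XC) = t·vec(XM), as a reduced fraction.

Assign M = (0, 0), E = (1, 0), P = (0, 1), K = (-1, 4) — the answer is frame-independent, so this choice is without loss of generality.
1. X is the centroid of triangle KPE ⇒ X = (0, 5/3)
2. U is the midpoint of MK ⇒ U = (-1/2, 2)
through E parallel to UM: direction (1/2, -2); meets XM at C = (0, 4)
C = X + t·(M−X) with t = -7/5

t = -7/5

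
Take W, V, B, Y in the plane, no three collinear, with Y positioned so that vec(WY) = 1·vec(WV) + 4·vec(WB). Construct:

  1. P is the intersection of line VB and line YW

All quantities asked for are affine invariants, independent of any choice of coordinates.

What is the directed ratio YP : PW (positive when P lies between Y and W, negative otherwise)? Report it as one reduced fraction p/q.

Assign W = (0, 0), V = (1, 0), B = (0, 1), Y = (1, 4) — the answer is frame-independent, so this choice is without loss of generality.
1. P is the intersection of line VB and line YW ⇒ P = (1/5, 4/5)
P = Y + t·(W−Y) with t = 4/5, so YP:PW = t:(1−t) = 4/5:1/5

YP:PW = 4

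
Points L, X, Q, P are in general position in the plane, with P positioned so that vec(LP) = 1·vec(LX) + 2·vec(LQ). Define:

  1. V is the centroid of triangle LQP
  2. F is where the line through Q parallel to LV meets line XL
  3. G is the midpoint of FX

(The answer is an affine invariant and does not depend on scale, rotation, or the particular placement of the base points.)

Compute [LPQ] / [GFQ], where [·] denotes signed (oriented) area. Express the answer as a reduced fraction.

[LPQ]:[GFQ] = -3/2

Assign L = (0, 0), X = (1, 0), Q = (0, 1), P = (1, 2) — the answer is frame-independent, so this choice is without loss of generality.
1. V is the centroid of triangle LQP ⇒ V = (1/3, 1)
2. F is where the line through Q parallel to LV meets line XL ⇒ F = (-1/3, 0)
3. G is the midpoint of FX ⇒ G = (1/3, 0)
2·[LPQ] = 1, 2·[GFQ] = -2/3
[LPQ]:[GFQ] = 1:-2/3 = -3/2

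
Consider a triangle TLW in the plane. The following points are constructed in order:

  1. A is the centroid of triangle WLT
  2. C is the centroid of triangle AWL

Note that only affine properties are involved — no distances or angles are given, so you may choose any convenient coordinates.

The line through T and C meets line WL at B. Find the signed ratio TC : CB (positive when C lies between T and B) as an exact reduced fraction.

TC:CB = 8

Work in coordinates with T = (0, 0), L = (1, 0), W = (0, 1).
1. A is the centroid of triangle WLT ⇒ A = (1/3, 1/3)
2. C is the centroid of triangle AWL ⇒ C = (4/9, 4/9)
line TC meets WL at B = (1/2, 1/2)
C = T + t·(B−T) with t = 8/9, so TC:CB = 8/9:1/9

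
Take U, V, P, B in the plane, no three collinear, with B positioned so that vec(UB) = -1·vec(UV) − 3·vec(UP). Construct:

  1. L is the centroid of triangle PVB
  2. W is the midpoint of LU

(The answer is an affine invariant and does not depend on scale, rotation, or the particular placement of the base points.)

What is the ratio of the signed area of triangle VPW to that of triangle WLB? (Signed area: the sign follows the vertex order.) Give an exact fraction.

[VPW]:[WLB] = -4

Choose coordinates U = (0, 0), V = (1, 0), P = (0, 1), B = (-1, -3).
1. L is the centroid of triangle PVB ⇒ L = (0, -2/3)
2. W is the midpoint of LU ⇒ W = (0, -1/3)
2·[VPW] = 4/3, 2·[WLB] = -1/3
[VPW]:[WLB] = 4/3:-1/3 = -4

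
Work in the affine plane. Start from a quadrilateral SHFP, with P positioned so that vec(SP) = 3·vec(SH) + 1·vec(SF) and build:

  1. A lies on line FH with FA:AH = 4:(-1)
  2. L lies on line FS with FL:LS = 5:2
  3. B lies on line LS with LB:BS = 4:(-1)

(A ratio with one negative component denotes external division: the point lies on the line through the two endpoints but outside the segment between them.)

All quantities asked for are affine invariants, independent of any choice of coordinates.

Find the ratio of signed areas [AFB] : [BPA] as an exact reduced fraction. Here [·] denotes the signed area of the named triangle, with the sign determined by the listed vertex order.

[AFB]:[BPA] = -92/137

Work in coordinates with S = (0, 0), H = (1, 0), F = (0, 1), P = (3, 1).
1. A lies on line FH with FA:AH = 4:(-1) ⇒ A = (4/3, -1/3)
2. L lies on line FS with FL:LS = 5:2 ⇒ L = (0, 2/7)
3. B lies on line LS with LB:BS = 4:(-1) ⇒ B = (0, -2/21)
2·[AFB] = 92/63, 2·[BPA] = -137/63
[AFB]:[BPA] = 92/63:-137/63 = -92/137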